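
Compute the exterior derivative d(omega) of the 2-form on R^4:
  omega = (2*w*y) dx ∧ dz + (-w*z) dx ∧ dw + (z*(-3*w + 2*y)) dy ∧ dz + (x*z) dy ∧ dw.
d(omega) = (-2*w) dx ∧ dy ∧ dz + (w + 2*y) dx ∧ dz ∧ dw + (-x - 3*z) dy ∧ dz ∧ dw + (z) dx ∧ dy ∧ dw

For a 2-form omega = sum_{i<j} g_{ij} dx_i ∧ dx_j, the exterior derivative is
  d(omega) = sum_{i<j} d(g_{ij}) ∧ dx_i ∧ dx_j = sum_{i<j, k} (∂g_{ij}/∂x_k) dx_k ∧ dx_i ∧ dx_j.
Expand each term, using dx_k ∧ dx_i ∧ dx_j = sgn(permutation) dx_{(a)} ∧ dx_{(b)} ∧ dx_{(c)} with (a < b < c) sorted:
  d(2*w*y) includes (∂/∂y)(2*w*y) dy = (2*w) dy, which multiplied by dx ∧ dz gives (-2*w) dx ∧ dy ∧ dz
  d(2*w*y) includes (∂/∂w)(2*w*y) dw = (2*y) dw, which multiplied by dx ∧ dz gives (2*y) dx ∧ dz ∧ dw
  d(-w*z) includes (∂/∂z)(-w*z) dz = (-w) dz, which multiplied by dx ∧ dw gives (w) dx ∧ dz ∧ dw
  d(z*(-3*w + 2*y)) includes (∂/∂w)(z*(-3*w + 2*y)) dw = (-3*z) dw, which multiplied by dy ∧ dz gives (-3*z) dy ∧ dz ∧ dw
  d(x*z) includes (∂/∂x)(x*z) dx = (z) dx, which multiplied by dy ∧ dw gives (z) dx ∧ dy ∧ dw
  d(x*z) includes (∂/∂z)(x*z) dz = (x) dz, which multiplied by dy ∧ dw gives (-x) dy ∧ dz ∧ dw
Collecting like 3-forms: d(omega) = (-2*w) dx ∧ dy ∧ dz + (w + 2*y) dx ∧ dz ∧ dw + (-x - 3*z) dy ∧ dz ∧ dw + (z) dx ∧ dy ∧ dw.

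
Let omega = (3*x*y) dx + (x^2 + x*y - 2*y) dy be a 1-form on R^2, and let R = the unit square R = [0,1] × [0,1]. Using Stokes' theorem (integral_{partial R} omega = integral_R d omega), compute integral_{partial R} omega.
integral_(partial R) omega = 0

Stokes: integral_partial_R omega = integral_R d omega with d omega = (∂Q/∂x - ∂P/∂y) dx ∧ dy.
  ∂Q/∂x = 2*x + y
  ∂P/∂y = 3*x
  integrand = ∂Q/∂x - ∂P/∂y = -x + y.
Integrating over R: integral_0^1 integral_0^1 (-x + y) dx dy = 0.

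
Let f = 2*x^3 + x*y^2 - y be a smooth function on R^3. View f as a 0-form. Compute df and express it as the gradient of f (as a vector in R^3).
df = (6*x^2 + y^2) dx + (2*x*y - 1) dy + (0) dz; grad f = (6*x^2 + y^2, 2*x*y - 1, 0)

For a 0-form f, d f = (∂f/∂x) dx + (∂f/∂y) dy + (∂f/∂z) dz. The components of the vector representation are exactly the entries of grad f in Cartesian coordinates:
  ∂f/∂x = 6*x^2 + y^2
  ∂f/∂y = 2*x*y - 1
  ∂f/∂z = 0.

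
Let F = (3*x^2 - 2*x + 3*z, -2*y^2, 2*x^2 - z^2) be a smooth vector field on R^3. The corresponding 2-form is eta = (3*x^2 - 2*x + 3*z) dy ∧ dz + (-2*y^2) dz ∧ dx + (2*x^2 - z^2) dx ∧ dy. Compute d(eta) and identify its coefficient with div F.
d(eta) = (6*x - 4*y - 2*z - 2) dx ∧ dy ∧ dz; div F = 6*x - 4*y - 2*z - 2

For a 2-form in R^3 of the form above, applying d gives a 3-form with coefficient ∂P/∂x + ∂Q/∂y + ∂R/∂z:
  ∂P/∂x = 6*x - 2
  ∂Q/∂y = -4*y
  ∂R/∂z = -2*z
Sum = 6*x - 4*y - 2*z - 2, which is exactly div F.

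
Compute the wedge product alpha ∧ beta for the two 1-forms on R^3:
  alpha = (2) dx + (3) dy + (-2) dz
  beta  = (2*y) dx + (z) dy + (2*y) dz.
alpha ∧ beta = (-6*y + 2*z) dx ∧ dy + (8*y) dx ∧ dz + (6*y + 2*z) dy ∧ dz

Distribute the wedge, using dx_i ∧ dx_j = -dx_j ∧ dx_i and dx_i ∧ dx_i = 0. For each pair (i, j) with i < j, the coefficient of dx_i ∧ dx_j in alpha ∧ beta is (alpha_i * beta_j - alpha_j * beta_i). Collecting: alpha ∧ beta = (-6*y + 2*z) dx ∧ dy + (8*y) dx ∧ dz + (6*y + 2*z) dy ∧ dz.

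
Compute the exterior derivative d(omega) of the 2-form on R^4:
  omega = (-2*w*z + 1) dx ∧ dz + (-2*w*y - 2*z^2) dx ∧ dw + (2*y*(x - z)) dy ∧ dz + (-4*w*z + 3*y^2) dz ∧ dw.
d(omega) = (2*z) dx ∧ dz ∧ dw + (2*w) dx ∧ dy ∧ dw + (2*y) dx ∧ dy ∧ dz + (6*y) dy ∧ dz ∧ dw

For a 2-form omega = sum_{i<j} g_{ij} dx_i ∧ dx_j, the exterior derivative is
  d(omega) = sum_{i<j} d(g_{ij}) ∧ dx_i ∧ dx_j = sum_{i<j, k} (∂g_{ij}/∂x_k) dx_k ∧ dx_i ∧ dx_j.
Expand each term, using dx_k ∧ dx_i ∧ dx_j = sgn(permutation) dx_{(a)} ∧ dx_{(b)} ∧ dx_{(c)} with (a < b < c) sorted:
  d(-2*w*z + 1) includes (∂/∂w)(-2*w*z + 1) dw = (-2*z) dw, which multiplied by dx ∧ dz gives (-2*z) dx ∧ dz ∧ dw
  d(-2*w*y - 2*z^2) includes (∂/∂y)(-2*w*y - 2*z^2) dy = (-2*w) dy, which multiplied by dx ∧ dw gives (2*w) dx ∧ dy ∧ dw
  d(-2*w*y - 2*z^2) includes (∂/∂z)(-2*w*y - 2*z^2) dz = (-4*z) dz, which multiplied by dx ∧ dw gives (4*z) dx ∧ dz ∧ dw
  d(2*y*(x - z)) includes (∂/∂x)(2*y*(x - z)) dx = (2*y) dx, which multiplied by dy ∧ dz gives (2*y) dx ∧ dy ∧ dz
  d(-4*w*z + 3*y^2) includes (∂/∂y)(-4*w*z + 3*y^2) dy = (6*y) dy, which multiplied by dz ∧ dw gives (6*y) dy ∧ dz ∧ dw
Collecting like 3-forms: d(omega) = (2*z) dx ∧ dz ∧ dw + (2*w) dx ∧ dy ∧ dw + (2*y) dx ∧ dy ∧ dz + (6*y) dy ∧ dz ∧ dw.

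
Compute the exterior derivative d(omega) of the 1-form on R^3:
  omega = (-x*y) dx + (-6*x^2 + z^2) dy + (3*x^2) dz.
d(omega) = (-11*x) dx ∧ dy + (6*x) dx ∧ dz + (-2*z) dy ∧ dz

For a 1-form omega = sum_i f_i dx_i, the exterior derivative is
  d(omega) = sum_{i < j} (∂f_j/∂x_i - ∂f_i/∂x_j) dx_i ∧ dx_j.
  coefficient of dx ∧ dy: ∂f_2/∂x - ∂f_1/∂y = ∂(-6*x^2 + z^2)/∂x - ∂(-x*y)/∂y = -11*x
  coefficient of dx ∧ dz: ∂f_3/∂x - ∂f_1/∂z = ∂(3*x^2)/∂x - ∂(-x*y)/∂z = 6*x
  coefficient of dy ∧ dz: ∂f_3/∂y - ∂f_2/∂z = ∂(3*x^2)/∂y - ∂(-6*x^2 + z^2)/∂z = -2*z
Assembling: d(omega) = (-11*x) dx ∧ dy + (6*x) dx ∧ dz + (-2*z) dy ∧ dz.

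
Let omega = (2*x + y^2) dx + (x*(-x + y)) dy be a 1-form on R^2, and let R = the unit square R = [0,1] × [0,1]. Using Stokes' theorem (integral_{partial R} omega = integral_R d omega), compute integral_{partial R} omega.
integral_(partial R) omega = -3/2

Stokes: integral_partial_R omega = integral_R d omega with d omega = (∂Q/∂x - ∂P/∂y) dx ∧ dy.
  ∂Q/∂x = -2*x + y
  ∂P/∂y = 2*y
  integrand = ∂Q/∂x - ∂P/∂y = -2*x - y.
Integrating over R: integral_0^1 integral_0^1 (-2*x - y) dx dy = -3/2.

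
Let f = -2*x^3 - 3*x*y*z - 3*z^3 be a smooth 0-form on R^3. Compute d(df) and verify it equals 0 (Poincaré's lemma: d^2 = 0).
d(df) = 0

Step 1: df = sum_i (∂f/∂x_i) dx_i = (-6*x^2 - 3*y*z) dx + (-3*x*z) dy + (-3*x*y - 9*z^2) dz.
Step 2: Apply d again. Using the 1-form formula, the coefficient of dx ∧ dy in d(df) is ∂^2 f/∂x ∂y - ∂^2 f/∂y ∂x = (-3*z) - (-3*z) = 0 (equality of mixed partials for smooth f).
Similarly for dx ∧ dz and dy ∧ dz — all coefficients vanish. So d(df) = 0.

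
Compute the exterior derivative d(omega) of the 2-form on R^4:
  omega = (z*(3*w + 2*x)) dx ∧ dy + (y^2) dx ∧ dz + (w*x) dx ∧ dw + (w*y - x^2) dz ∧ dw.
d(omega) = (3*w + 2*x - 2*y) dx ∧ dy ∧ dz + (3*z) dx ∧ dy ∧ dw + (-2*x) dx ∧ dz ∧ dw + (w) dy ∧ dz ∧ dw

For a 2-form omega = sum_{i<j} g_{ij} dx_i ∧ dx_j, the exterior derivative is
  d(omega) = sum_{i<j} d(g_{ij}) ∧ dx_i ∧ dx_j = sum_{i<j, k} (∂g_{ij}/∂x_k) dx_k ∧ dx_i ∧ dx_j.
Expand each term, using dx_k ∧ dx_i ∧ dx_j = sgn(permutation) dx_{(a)} ∧ dx_{(b)} ∧ dx_{(c)} with (a < b < c) sorted:
  d(z*(3*w + 2*x)) includes (∂/∂z)(z*(3*w + 2*x)) dz = (3*w + 2*x) dz, which multiplied by dx ∧ dy gives (3*w + 2*x) dx ∧ dy ∧ dz
  d(z*(3*w + 2*x)) includes (∂/∂w)(z*(3*w + 2*x)) dw = (3*z) dw, which multiplied by dx ∧ dy gives (3*z) dx ∧ dy ∧ dw
  d(y^2) includes (∂/∂y)(y^2) dy = (2*y) dy, which multiplied by dx ∧ dz gives (-2*y) dx ∧ dy ∧ dz
  d(w*y - x^2) includes (∂/∂x)(w*y - x^2) dx = (-2*x) dx, which multiplied by dz ∧ dw gives (-2*x) dx ∧ dz ∧ dw
  d(w*y - x^2) includes (∂/∂y)(w*y - x^2) dy = (w) dy, which multiplied by dz ∧ dw gives (w) dy ∧ dz ∧ dw
Collecting like 3-forms: d(omega) = (3*w + 2*x - 2*y) dx ∧ dy ∧ dz + (3*z) dx ∧ dy ∧ dw + (-2*x) dx ∧ dz ∧ dw + (w) dy ∧ dz ∧ dw.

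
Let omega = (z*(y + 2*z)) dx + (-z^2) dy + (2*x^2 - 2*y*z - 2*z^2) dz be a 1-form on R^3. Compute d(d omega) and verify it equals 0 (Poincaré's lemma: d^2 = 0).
d(d omega) = 0

Step 1: d omega = sum_{i<j} (∂f_j/∂x_i - ∂f_i/∂x_j) dx_i ∧ dx_j:
  coeff of dx ∧ dy: -z
  coeff of dx ∧ dz: 4*x - y - 4*z
  coeff of dy ∧ dz: 0
Step 2: Apply d again to each 2-form coefficient. The only possible 3-form in R^3 is dx ∧ dy ∧ dz, with coefficient
  ∂(coeff of dy∧dz)/∂x - ∂(coeff of dx∧dz)/∂y + ∂(coeff of dx∧dy)/∂z
  = ∂/∂x (0) - ∂/∂y (4*x - y - 4*z) + ∂/∂z (-z).
Each of these terms simplifies to sums of mixed partials that cancel in pairs. The result is 0 (by equality of mixed partials for smooth functions — Schwarz / Clairaut).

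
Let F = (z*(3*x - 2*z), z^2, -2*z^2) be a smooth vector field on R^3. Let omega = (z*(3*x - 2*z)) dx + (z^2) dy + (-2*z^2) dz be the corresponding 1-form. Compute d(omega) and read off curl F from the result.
d(omega) = (-2*z) dy ∧ dz + (3*x - 4*z) dz ∧ dx + (0) dx ∧ dy; curl F = (-2*z, 3*x - 4*z, 0)

d omega = sum_{i<j} (∂f_j/∂x_i - ∂f_i/∂x_j) dx_i ∧ dx_j. Under the identification (dy ∧ dz, dz ∧ dx, dx ∧ dy) ↔ (e_x, e_y, e_z), the coefficients are exactly the components of curl F. Compute:
  ∂R/∂y - ∂Q/∂z = (0) - (2*z) = -2*z
  ∂P/∂z - ∂R/∂x = (3*x - 4*z) - (0) = 3*x - 4*z
  ∂Q/∂x - ∂P/∂y = (0) - (0) = 0.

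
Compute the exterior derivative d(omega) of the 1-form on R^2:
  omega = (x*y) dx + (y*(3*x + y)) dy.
d(omega) = (-x + 3*y) dx ∧ dy

For a 1-form omega = sum_i f_i dx_i, the exterior derivative is
  d(omega) = sum_{i < j} (∂f_j/∂x_i - ∂f_i/∂x_j) dx_i ∧ dx_j.
  coefficient of dx ∧ dy: ∂f_2/∂x - ∂f_1/∂y = ∂(y*(3*x + y))/∂x - ∂(x*y)/∂y = -x + 3*y
Assembling: d(omega) = (-x + 3*y) dx ∧ dy.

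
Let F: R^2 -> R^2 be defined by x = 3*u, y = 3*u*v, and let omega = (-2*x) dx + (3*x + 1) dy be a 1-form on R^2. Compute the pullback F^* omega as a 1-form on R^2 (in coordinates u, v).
F^* omega = (27*u*v - 18*u + 3*v) du + (3*u*(9*u + 1)) dv

Using F^*(f dg) = (f ∘ F) d(g ∘ F), substitute each coordinate x_i by F_i(u, v) in f_i, and replace dx_i by d F_i = (∂F_i/∂u) du + (∂F_i/∂v) dv.
  For the x component: f_1(F) = -6*u; d F_1 = (3) du + (0) dv
  For the y component: f_2(F) = 9*u + 1; d F_2 = (3*v) du + (3*u) dv
Combining and collecting du, dv coefficients:
  coeff of du: 27*u*v - 18*u + 3*v
  coeff of dv: 3*u*(9*u + 1)
F^* omega = (27*u*v - 18*u + 3*v) du + (3*u*(9*u + 1)) dv.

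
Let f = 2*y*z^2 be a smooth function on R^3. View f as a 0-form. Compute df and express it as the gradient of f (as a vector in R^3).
df = (0) dx + (2*z^2) dy + (4*y*z) dz; grad f = (0, 2*z^2, 4*y*z)

For a 0-form f, d f = (∂f/∂x) dx + (∂f/∂y) dy + (∂f/∂z) dz. The components of the vector representation are exactly the entries of grad f in Cartesian coordinates:
  ∂f/∂x = 0
  ∂f/∂y = 2*z^2
  ∂f/∂z = 4*y*z.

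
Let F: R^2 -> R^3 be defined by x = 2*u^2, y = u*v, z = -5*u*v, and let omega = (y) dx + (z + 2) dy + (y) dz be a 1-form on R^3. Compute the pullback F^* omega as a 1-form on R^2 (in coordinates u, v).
F^* omega = (2*v*(2*u^2 - 5*u*v + 1)) du + (2*u*(-5*u*v + 1)) dv

Using F^*(f dg) = (f ∘ F) d(g ∘ F), substitute each coordinate x_i by F_i(u, v) in f_i, and replace dx_i by d F_i = (∂F_i/∂u) du + (∂F_i/∂v) dv.
  For the x component: f_1(F) = u*v; d F_1 = (4*u) du + (0) dv
  For the y component: f_2(F) = -5*u*v + 2; d F_2 = (v) du + (u) dv
  For the z component: f_3(F) = u*v; d F_3 = (-5*v) du + (-5*u) dv
Combining and collecting du, dv coefficients:
  coeff of du: 2*v*(2*u^2 - 5*u*v + 1)
  coeff of dv: 2*u*(-5*u*v + 1)
F^* omega = (2*v*(2*u^2 - 5*u*v + 1)) du + (2*u*(-5*u*v + 1)) dv.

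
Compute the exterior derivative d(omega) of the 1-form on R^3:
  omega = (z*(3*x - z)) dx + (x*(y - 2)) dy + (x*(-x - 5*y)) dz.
d(omega) = (y - 2) dx ∧ dy + (-5*x - 5*y + 2*z) dx ∧ dz + (-5*x) dy ∧ dz

For a 1-form omega = sum_i f_i dx_i, the exterior derivative is
  d(omega) = sum_{i < j} (∂f_j/∂x_i - ∂f_i/∂x_j) dx_i ∧ dx_j.
  coefficient of dx ∧ dy: ∂f_2/∂x - ∂f_1/∂y = ∂(x*(y - 2))/∂x - ∂(z*(3*x - z))/∂y = y - 2
  coefficient of dx ∧ dz: ∂f_3/∂x - ∂f_1/∂z = ∂(x*(-x - 5*y))/∂x - ∂(z*(3*x - z))/∂z = -5*x - 5*y + 2*z
  coefficient of dy ∧ dz: ∂f_3/∂y - ∂f_2/∂z = ∂(x*(-x - 5*y))/∂y - ∂(x*(y - 2))/∂z = -5*x
Assembling: d(omega) = (y - 2) dx ∧ dy + (-5*x - 5*y + 2*z) dx ∧ dz + (-5*x) dy ∧ dz.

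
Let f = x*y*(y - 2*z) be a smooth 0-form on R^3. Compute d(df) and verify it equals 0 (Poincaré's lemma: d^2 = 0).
d(df) = 0

Step 1: df = sum_i (∂f/∂x_i) dx_i = (y*(y - 2*z)) dx + (2*x*(y - z)) dy + (-2*x*y) dz.
Step 2: Apply d again. Using the 1-form formula, the coefficient of dx ∧ dy in d(df) is ∂^2 f/∂x ∂y - ∂^2 f/∂y ∂x = (2*y - 2*z) - (2*y - 2*z) = 0 (equality of mixed partials for smooth f).
Similarly for dx ∧ dz and dy ∧ dz — all coefficients vanish. So d(df) = 0.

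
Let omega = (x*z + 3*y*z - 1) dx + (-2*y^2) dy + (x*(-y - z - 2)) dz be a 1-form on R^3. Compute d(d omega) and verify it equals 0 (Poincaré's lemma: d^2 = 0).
d(d omega) = 0

Step 1: d omega = sum_{i<j} (∂f_j/∂x_i - ∂f_i/∂x_j) dx_i ∧ dx_j:
  coeff of dx ∧ dy: -3*z
  coeff of dx ∧ dz: -x - 4*y - z - 2
  coeff of dy ∧ dz: -x
Step 2: Apply d again to each 2-form coefficient. The only possible 3-form in R^3 is dx ∧ dy ∧ dz, with coefficient
  ∂(coeff of dy∧dz)/∂x - ∂(coeff of dx∧dz)/∂y + ∂(coeff of dx∧dy)/∂z
  = ∂/∂x (-x) - ∂/∂y (-x - 4*y - z - 2) + ∂/∂z (-3*z).
Each of these terms simplifies to sums of mixed partials that cancel in pairs. The result is 0 (by equality of mixed partials for smooth functions — Schwarz / Clairaut).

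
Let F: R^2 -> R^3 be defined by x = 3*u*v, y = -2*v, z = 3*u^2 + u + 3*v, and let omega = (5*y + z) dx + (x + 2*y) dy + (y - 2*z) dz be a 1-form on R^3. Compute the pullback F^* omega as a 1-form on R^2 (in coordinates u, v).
F^* omega = (-36*u^3 + 9*u^2*v - 18*u^2 - 45*u*v - 2*u - 21*v^2 - 8*v) du + (9*u^3 - 15*u^2 - 27*u*v - 6*u - 16*v) dv

Using F^*(f dg) = (f ∘ F) d(g ∘ F), substitute each coordinate x_i by F_i(u, v) in f_i, and replace dx_i by d F_i = (∂F_i/∂u) du + (∂F_i/∂v) dv.
  For the x component: f_1(F) = 3*u^2 + u - 7*v; d F_1 = (3*v) du + (3*u) dv
  For the y component: f_2(F) = v*(3*u - 4); d F_2 = (0) du + (-2) dv
  For the z component: f_3(F) = -6*u^2 - 2*u - 8*v; d F_3 = (6*u + 1) du + (3) dv
Combining and collecting du, dv coefficients:
  coeff of du: -36*u^3 + 9*u^2*v - 18*u^2 - 45*u*v - 2*u - 21*v^2 - 8*v
  coeff of dv: 9*u^3 - 15*u^2 - 27*u*v - 6*u - 16*v
F^* omega = (-36*u^3 + 9*u^2*v - 18*u^2 - 45*u*v - 2*u - 21*v^2 - 8*v) du + (9*u^3 - 15*u^2 - 27*u*v - 6*u - 16*v) dv.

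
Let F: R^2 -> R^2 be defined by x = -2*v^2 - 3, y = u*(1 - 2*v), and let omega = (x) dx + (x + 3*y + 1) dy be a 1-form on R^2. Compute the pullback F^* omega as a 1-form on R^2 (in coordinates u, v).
F^* omega = (12*u*v^2 - 12*u*v + 3*u + 4*v^3 - 2*v^2 + 4*v - 2) du + (12*u^2*v - 6*u^2 + 4*u*v^2 + 4*u + 8*v^3 + 12*v) dv

Using F^*(f dg) = (f ∘ F) d(g ∘ F), substitute each coordinate x_i by F_i(u, v) in f_i, and replace dx_i by d F_i = (∂F_i/∂u) du + (∂F_i/∂v) dv.
  For the x component: f_1(F) = -2*v^2 - 3; d F_1 = (0) du + (-4*v) dv
  For the y component: f_2(F) = -6*u*v + 3*u - 2*v^2 - 2; d F_2 = (1 - 2*v) du + (-2*u) dv
Combining and collecting du, dv coefficients:
  coeff of du: 12*u*v^2 - 12*u*v + 3*u + 4*v^3 - 2*v^2 + 4*v - 2
  coeff of dv: 12*u^2*v - 6*u^2 + 4*u*v^2 + 4*u + 8*v^3 + 12*v
F^* omega = (12*u*v^2 - 12*u*v + 3*u + 4*v^3 - 2*v^2 + 4*v - 2) du + (12*u^2*v - 6*u^2 + 4*u*v^2 + 4*u + 8*v^3 + 12*v) dv.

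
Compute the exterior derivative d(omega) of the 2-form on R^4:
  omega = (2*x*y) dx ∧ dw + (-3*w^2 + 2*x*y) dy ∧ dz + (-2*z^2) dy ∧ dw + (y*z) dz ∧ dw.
d(omega) = (-2*x) dx ∧ dy ∧ dw + (2*y) dx ∧ dy ∧ dz + (-6*w + 5*z) dy ∧ dz ∧ dw

For a 2-form omega = sum_{i<j} g_{ij} dx_i ∧ dx_j, the exterior derivative is
  d(omega) = sum_{i<j} d(g_{ij}) ∧ dx_i ∧ dx_j = sum_{i<j, k} (∂g_{ij}/∂x_k) dx_k ∧ dx_i ∧ dx_j.
Expand each term, using dx_k ∧ dx_i ∧ dx_j = sgn(permutation) dx_{(a)} ∧ dx_{(b)} ∧ dx_{(c)} with (a < b < c) sorted:
  d(2*x*y) includes (∂/∂y)(2*x*y) dy = (2*x) dy, which multiplied by dx ∧ dw gives (-2*x) dx ∧ dy ∧ dw
  d(-3*w^2 + 2*x*y) includes (∂/∂x)(-3*w^2 + 2*x*y) dx = (2*y) dx, which multiplied by dy ∧ dz gives (2*y) dx ∧ dy ∧ dz
  d(-3*w^2 + 2*x*y) includes (∂/∂w)(-3*w^2 + 2*x*y) dw = (-6*w) dw, which multiplied by dy ∧ dz gives (-6*w) dy ∧ dz ∧ dw
  d(-2*z^2) includes (∂/∂z)(-2*z^2) dz = (-4*z) dz, which multiplied by dy ∧ dw gives (4*z) dy ∧ dz ∧ dw
  d(y*z) includes (∂/∂y)(y*z) dy = (z) dy, which multiplied by dz ∧ dw gives (z) dy ∧ dz ∧ dw
Collecting like 3-forms: d(omega) = (-2*x) dx ∧ dy ∧ dw + (2*y) dx ∧ dy ∧ dz + (-6*w + 5*z) dy ∧ dz ∧ dw.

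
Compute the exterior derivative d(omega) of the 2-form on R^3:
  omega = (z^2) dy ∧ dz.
d(omega) = 0

For a 2-form omega = sum_{i<j} g_{ij} dx_i ∧ dx_j, the exterior derivative is
  d(omega) = sum_{i<j} d(g_{ij}) ∧ dx_i ∧ dx_j = sum_{i<j, k} (∂g_{ij}/∂x_k) dx_k ∧ dx_i ∧ dx_j.
Expand each term, using dx_k ∧ dx_i ∧ dx_j = sgn(permutation) dx_{(a)} ∧ dx_{(b)} ∧ dx_{(c)} with (a < b < c) sorted:

Collecting like 3-forms: d(omega) = 0.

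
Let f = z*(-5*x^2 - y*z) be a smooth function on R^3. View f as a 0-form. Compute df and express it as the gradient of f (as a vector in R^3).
df = (-10*x*z) dx + (-z^2) dy + (-5*x^2 - 2*y*z) dz; grad f = (-10*x*z, -z^2, -5*x^2 - 2*y*z)

For a 0-form f, d f = (∂f/∂x) dx + (∂f/∂y) dy + (∂f/∂z) dz. The components of the vector representation are exactly the entries of grad f in Cartesian coordinates:
  ∂f/∂x = -10*x*z
  ∂f/∂y = -z^2
  ∂f/∂z = -5*x^2 - 2*y*z.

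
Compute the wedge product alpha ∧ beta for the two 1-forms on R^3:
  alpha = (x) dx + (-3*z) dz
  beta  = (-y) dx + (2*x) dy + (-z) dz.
alpha ∧ beta = (2*x^2) dx ∧ dy + (-z*(x + 3*y)) dx ∧ dz + (6*x*z) dy ∧ dz

Distribute the wedge, using dx_i ∧ dx_j = -dx_j ∧ dx_i and dx_i ∧ dx_i = 0. For each pair (i, j) with i < j, the coefficient of dx_i ∧ dx_j in alpha ∧ beta is (alpha_i * beta_j - alpha_j * beta_i). Collecting: alpha ∧ beta = (2*x^2) dx ∧ dy + (-z*(x + 3*y)) dx ∧ dz + (6*x*z) dy ∧ dz.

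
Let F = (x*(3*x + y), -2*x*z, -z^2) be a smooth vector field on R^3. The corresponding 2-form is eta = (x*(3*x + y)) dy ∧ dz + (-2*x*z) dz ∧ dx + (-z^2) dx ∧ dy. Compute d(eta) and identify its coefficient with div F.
d(eta) = (6*x + y - 2*z) dx ∧ dy ∧ dz; div F = 6*x + y - 2*z

For a 2-form in R^3 of the form above, applying d gives a 3-form with coefficient ∂P/∂x + ∂Q/∂y + ∂R/∂z:
  ∂P/∂x = 6*x + y
  ∂Q/∂y = 0
  ∂R/∂z = -2*z
Sum = 6*x + y - 2*z, which is exactly div F.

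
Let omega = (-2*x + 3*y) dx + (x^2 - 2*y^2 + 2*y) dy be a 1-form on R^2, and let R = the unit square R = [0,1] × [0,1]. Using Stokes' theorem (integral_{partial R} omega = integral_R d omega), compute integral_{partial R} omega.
integral_(partial R) omega = -2

Stokes: integral_partial_R omega = integral_R d omega with d omega = (∂Q/∂x - ∂P/∂y) dx ∧ dy.
  ∂Q/∂x = 2*x
  ∂P/∂y = 3
  integrand = ∂Q/∂x - ∂P/∂y = 2*x - 3.
Integrating over R: integral_0^1 integral_0^1 (2*x - 3) dx dy = -2.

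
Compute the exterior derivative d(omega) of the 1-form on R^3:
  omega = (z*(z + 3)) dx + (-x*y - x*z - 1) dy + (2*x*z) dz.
d(omega) = (-y - z) dx ∧ dy + (-3) dx ∧ dz + (x) dy ∧ dz

For a 1-form omega = sum_i f_i dx_i, the exterior derivative is
  d(omega) = sum_{i < j} (∂f_j/∂x_i - ∂f_i/∂x_j) dx_i ∧ dx_j.
  coefficient of dx ∧ dy: ∂f_2/∂x - ∂f_1/∂y = ∂(-x*y - x*z - 1)/∂x - ∂(z*(z + 3))/∂y = -y - z
  coefficient of dx ∧ dz: ∂f_3/∂x - ∂f_1/∂z = ∂(2*x*z)/∂x - ∂(z*(z + 3))/∂z = -3
  coefficient of dy ∧ dz: ∂f_3/∂y - ∂f_2/∂z = ∂(2*x*z)/∂y - ∂(-x*y - x*z - 1)/∂z = x
Assembling: d(omega) = (-y - z) dx ∧ dy + (-3) dx ∧ dz + (x) dy ∧ dz.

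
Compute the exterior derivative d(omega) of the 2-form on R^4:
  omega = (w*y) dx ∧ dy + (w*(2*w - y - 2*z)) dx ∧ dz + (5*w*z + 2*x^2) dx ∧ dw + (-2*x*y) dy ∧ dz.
d(omega) = (y) dx ∧ dy ∧ dw + (w - 2*y) dx ∧ dy ∧ dz + (-w - y - 2*z) dx ∧ dz ∧ dw

For a 2-form omega = sum_{i<j} g_{ij} dx_i ∧ dx_j, the exterior derivative is
  d(omega) = sum_{i<j} d(g_{ij}) ∧ dx_i ∧ dx_j = sum_{i<j, k} (∂g_{ij}/∂x_k) dx_k ∧ dx_i ∧ dx_j.
Expand each term, using dx_k ∧ dx_i ∧ dx_j = sgn(permutation) dx_{(a)} ∧ dx_{(b)} ∧ dx_{(c)} with (a < b < c) sorted:
  d(w*y) includes (∂/∂w)(w*y) dw = (y) dw, which multiplied by dx ∧ dy gives (y) dx ∧ dy ∧ dw
  d(w*(2*w - y - 2*z)) includes (∂/∂y)(w*(2*w - y - 2*z)) dy = (-w) dy, which multiplied by dx ∧ dz gives (w) dx ∧ dy ∧ dz
  d(w*(2*w - y - 2*z)) includes (∂/∂w)(w*(2*w - y - 2*z)) dw = (4*w - y - 2*z) dw, which multiplied by dx ∧ dz gives (4*w - y - 2*z) dx ∧ dz ∧ dw
  d(5*w*z + 2*x^2) includes (∂/∂z)(5*w*z + 2*x^2) dz = (5*w) dz, which multiplied by dx ∧ dw gives (-5*w) dx ∧ dz ∧ dw
  d(-2*x*y) includes (∂/∂x)(-2*x*y) dx = (-2*y) dx, which multiplied by dy ∧ dz gives (-2*y) dx ∧ dy ∧ dz
Collecting like 3-forms: d(omega) = (y) dx ∧ dy ∧ dw + (w - 2*y) dx ∧ dy ∧ dz + (-w - y - 2*z) dx ∧ dz ∧ dw.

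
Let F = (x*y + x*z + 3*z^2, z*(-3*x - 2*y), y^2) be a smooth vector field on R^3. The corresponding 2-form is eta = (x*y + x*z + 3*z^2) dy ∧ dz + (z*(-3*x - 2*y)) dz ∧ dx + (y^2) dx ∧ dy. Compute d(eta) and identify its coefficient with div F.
d(eta) = (y - z) dx ∧ dy ∧ dz; div F = y - z

For a 2-form in R^3 of the form above, applying d gives a 3-form with coefficient ∂P/∂x + ∂Q/∂y + ∂R/∂z:
  ∂P/∂x = y + z
  ∂Q/∂y = -2*z
  ∂R/∂z = 0
Sum = y - z, which is exactly div F.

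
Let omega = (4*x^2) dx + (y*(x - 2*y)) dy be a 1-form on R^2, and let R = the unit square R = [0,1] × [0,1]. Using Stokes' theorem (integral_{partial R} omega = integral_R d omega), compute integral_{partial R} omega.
integral_(partial R) omega = 1/2

Stokes: integral_partial_R omega = integral_R d omega with d omega = (∂Q/∂x - ∂P/∂y) dx ∧ dy.
  ∂Q/∂x = y
  ∂P/∂y = 0
  integrand = ∂Q/∂x - ∂P/∂y = y.
Integrating over R: integral_0^1 integral_0^1 (y) dx dy = 1/2.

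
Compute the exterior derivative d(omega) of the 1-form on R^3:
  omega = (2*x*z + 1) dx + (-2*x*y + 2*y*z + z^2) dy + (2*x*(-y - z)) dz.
d(omega) = (-2*y) dx ∧ dy + (-2*x - 2*y - 2*z) dx ∧ dz + (-2*x - 2*y - 2*z) dy ∧ dz

For a 1-form omega = sum_i f_i dx_i, the exterior derivative is
  d(omega) = sum_{i < j} (∂f_j/∂x_i - ∂f_i/∂x_j) dx_i ∧ dx_j.
  coefficient of dx ∧ dy: ∂f_2/∂x - ∂f_1/∂y = ∂(-2*x*y + 2*y*z + z^2)/∂x - ∂(2*x*z + 1)/∂y = -2*y
  coefficient of dx ∧ dz: ∂f_3/∂x - ∂f_1/∂z = ∂(2*x*(-y - z))/∂x - ∂(2*x*z + 1)/∂z = -2*x - 2*y - 2*z
  coefficient of dy ∧ dz: ∂f_3/∂y - ∂f_2/∂z = ∂(2*x*(-y - z))/∂y - ∂(-2*x*y + 2*y*z + z^2)/∂z = -2*x - 2*y - 2*z
Assembling: d(omega) = (-2*y) dx ∧ dy + (-2*x - 2*y - 2*z) dx ∧ dz + (-2*x - 2*y - 2*z) dy ∧ dz.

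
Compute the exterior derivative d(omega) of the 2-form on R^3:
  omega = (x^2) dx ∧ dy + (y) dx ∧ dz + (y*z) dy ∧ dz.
d(omega) = (-1) dx ∧ dy ∧ dz

For a 2-form omega = sum_{i<j} g_{ij} dx_i ∧ dx_j, the exterior derivative is
  d(omega) = sum_{i<j} d(g_{ij}) ∧ dx_i ∧ dx_j = sum_{i<j, k} (∂g_{ij}/∂x_k) dx_k ∧ dx_i ∧ dx_j.
Expand each term, using dx_k ∧ dx_i ∧ dx_j = sgn(permutation) dx_{(a)} ∧ dx_{(b)} ∧ dx_{(c)} with (a < b < c) sorted:
  d(y) includes (∂/∂y)(y) dy = (1) dy, which multiplied by dx ∧ dz gives (-1) dx ∧ dy ∧ dz
Collecting like 3-forms: d(omega) = (-1) dx ∧ dy ∧ dz.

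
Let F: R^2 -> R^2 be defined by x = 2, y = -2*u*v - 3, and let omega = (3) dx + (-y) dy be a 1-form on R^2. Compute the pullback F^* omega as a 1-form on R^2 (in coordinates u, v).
F^* omega = (2*v*(-2*u*v - 3)) du + (2*u*(-2*u*v - 3)) dv

Using F^*(f dg) = (f ∘ F) d(g ∘ F), substitute each coordinate x_i by F_i(u, v) in f_i, and replace dx_i by d F_i = (∂F_i/∂u) du + (∂F_i/∂v) dv.
  For the x component: f_1(F) = 3; d F_1 = (0) du + (0) dv
  For the y component: f_2(F) = 2*u*v + 3; d F_2 = (-2*v) du + (-2*u) dv
Combining and collecting du, dv coefficients:
  coeff of du: 2*v*(-2*u*v - 3)
  coeff of dv: 2*u*(-2*u*v - 3)
F^* omega = (2*v*(-2*u*v - 3)) du + (2*u*(-2*u*v - 3)) dv.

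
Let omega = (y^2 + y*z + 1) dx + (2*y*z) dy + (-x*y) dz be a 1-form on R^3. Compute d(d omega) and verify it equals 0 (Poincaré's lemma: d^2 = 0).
d(d omega) = 0

Step 1: d omega = sum_{i<j} (∂f_j/∂x_i - ∂f_i/∂x_j) dx_i ∧ dx_j:
  coeff of dx ∧ dy: -2*y - z
  coeff of dx ∧ dz: -2*y
  coeff of dy ∧ dz: -x - 2*y
Step 2: Apply d again to each 2-form coefficient. The only possible 3-form in R^3 is dx ∧ dy ∧ dz, with coefficient
  ∂(coeff of dy∧dz)/∂x - ∂(coeff of dx∧dz)/∂y + ∂(coeff of dx∧dy)/∂z
  = ∂/∂x (-x - 2*y) - ∂/∂y (-2*y) + ∂/∂z (-2*y - z).
Each of these terms simplifies to sums of mixed partials that cancel in pairs. The result is 0 (by equality of mixed partials for smooth functions — Schwarz / Clairaut).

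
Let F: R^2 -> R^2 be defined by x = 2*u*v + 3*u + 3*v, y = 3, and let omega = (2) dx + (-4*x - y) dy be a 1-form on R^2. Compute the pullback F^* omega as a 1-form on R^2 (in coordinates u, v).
F^* omega = (4*v + 6) du + (4*u + 6) dv

Using F^*(f dg) = (f ∘ F) d(g ∘ F), substitute each coordinate x_i by F_i(u, v) in f_i, and replace dx_i by d F_i = (∂F_i/∂u) du + (∂F_i/∂v) dv.
  For the x component: f_1(F) = 2; d F_1 = (2*v + 3) du + (2*u + 3) dv
  For the y component: f_2(F) = -8*u*v - 12*u - 12*v - 3; d F_2 = (0) du + (0) dv
Combining and collecting du, dv coefficients:
  coeff of du: 4*v + 6
  coeff of dv: 4*u + 6
F^* omega = (4*v + 6) du + (4*u + 6) dv.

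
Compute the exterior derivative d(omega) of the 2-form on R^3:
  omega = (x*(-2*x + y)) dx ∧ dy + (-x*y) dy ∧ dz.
d(omega) = (-y) dx ∧ dy ∧ dz

For a 2-form omega = sum_{i<j} g_{ij} dx_i ∧ dx_j, the exterior derivative is
  d(omega) = sum_{i<j} d(g_{ij}) ∧ dx_i ∧ dx_j = sum_{i<j, k} (∂g_{ij}/∂x_k) dx_k ∧ dx_i ∧ dx_j.
Expand each term, using dx_k ∧ dx_i ∧ dx_j = sgn(permutation) dx_{(a)} ∧ dx_{(b)} ∧ dx_{(c)} with (a < b < c) sorted:
  d(-x*y) includes (∂/∂x)(-x*y) dx = (-y) dx, which multiplied by dy ∧ dz gives (-y) dx ∧ dy ∧ dz
Collecting like 3-forms: d(omega) = (-y) dx ∧ dy ∧ dz.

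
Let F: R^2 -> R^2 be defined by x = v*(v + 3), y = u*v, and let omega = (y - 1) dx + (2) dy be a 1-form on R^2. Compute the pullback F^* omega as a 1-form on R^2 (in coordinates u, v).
F^* omega = (2*v) du + (2*u*v^2 + 3*u*v + 2*u - 2*v - 3) dv

Using F^*(f dg) = (f ∘ F) d(g ∘ F), substitute each coordinate x_i by F_i(u, v) in f_i, and replace dx_i by d F_i = (∂F_i/∂u) du + (∂F_i/∂v) dv.
  For the x component: f_1(F) = u*v - 1; d F_1 = (0) du + (2*v + 3) dv
  For the y component: f_2(F) = 2; d F_2 = (v) du + (u) dv
Combining and collecting du, dv coefficients:
  coeff of du: 2*v
  coeff of dv: 2*u*v^2 + 3*u*v + 2*u - 2*v - 3
F^* omega = (2*v) du + (2*u*v^2 + 3*u*v + 2*u - 2*v - 3) dv.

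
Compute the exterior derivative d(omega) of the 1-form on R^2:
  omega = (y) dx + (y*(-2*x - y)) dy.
d(omega) = (-2*y - 1) dx ∧ dy

For a 1-form omega = sum_i f_i dx_i, the exterior derivative is
  d(omega) = sum_{i < j} (∂f_j/∂x_i - ∂f_i/∂x_j) dx_i ∧ dx_j.
  coefficient of dx ∧ dy: ∂f_2/∂x - ∂f_1/∂y = ∂(y*(-2*x - y))/∂x - ∂(y)/∂y = -2*y - 1
Assembling: d(omega) = (-2*y - 1) dx ∧ dy.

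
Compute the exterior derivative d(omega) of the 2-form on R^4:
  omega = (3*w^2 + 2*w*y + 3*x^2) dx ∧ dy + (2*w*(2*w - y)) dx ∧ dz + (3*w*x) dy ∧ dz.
d(omega) = (6*w + 2*y) dx ∧ dy ∧ dw + (5*w) dx ∧ dy ∧ dz + (8*w - 2*y) dx ∧ dz ∧ dw + (3*x) dy ∧ dz ∧ dw

For a 2-form omega = sum_{i<j} g_{ij} dx_i ∧ dx_j, the exterior derivative is
  d(omega) = sum_{i<j} d(g_{ij}) ∧ dx_i ∧ dx_j = sum_{i<j, k} (∂g_{ij}/∂x_k) dx_k ∧ dx_i ∧ dx_j.
Expand each term, using dx_k ∧ dx_i ∧ dx_j = sgn(permutation) dx_{(a)} ∧ dx_{(b)} ∧ dx_{(c)} with (a < b < c) sorted:
  d(3*w^2 + 2*w*y + 3*x^2) includes (∂/∂w)(3*w^2 + 2*w*y + 3*x^2) dw = (6*w + 2*y) dw, which multiplied by dx ∧ dy gives (6*w + 2*y) dx ∧ dy ∧ dw
  d(2*w*(2*w - y)) includes (∂/∂y)(2*w*(2*w - y)) dy = (-2*w) dy, which multiplied by dx ∧ dz gives (2*w) dx ∧ dy ∧ dz
  d(2*w*(2*w - y)) includes (∂/∂w)(2*w*(2*w - y)) dw = (8*w - 2*y) dw, which multiplied by dx ∧ dz gives (8*w - 2*y) dx ∧ dz ∧ dw
  d(3*w*x) includes (∂/∂x)(3*w*x) dx = (3*w) dx, which multiplied by dy ∧ dz gives (3*w) dx ∧ dy ∧ dz
  d(3*w*x) includes (∂/∂w)(3*w*x) dw = (3*x) dw, which multiplied by dy ∧ dz gives (3*x) dy ∧ dz ∧ dw
Collecting like 3-forms: d(omega) = (6*w + 2*y) dx ∧ dy ∧ dw + (5*w) dx ∧ dy ∧ dz + (8*w - 2*y) dx ∧ dz ∧ dw + (3*x) dy ∧ dz ∧ dw.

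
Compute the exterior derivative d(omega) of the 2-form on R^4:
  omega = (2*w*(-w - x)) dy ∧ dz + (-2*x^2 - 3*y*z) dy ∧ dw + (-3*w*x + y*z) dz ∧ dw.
d(omega) = (-2*w) dx ∧ dy ∧ dz + (-4*w - 2*x + 3*y + z) dy ∧ dz ∧ dw + (-4*x) dx ∧ dy ∧ dw + (-3*w) dx ∧ dz ∧ dw

For a 2-form omega = sum_{i<j} g_{ij} dx_i ∧ dx_j, the exterior derivative is
  d(omega) = sum_{i<j} d(g_{ij}) ∧ dx_i ∧ dx_j = sum_{i<j, k} (∂g_{ij}/∂x_k) dx_k ∧ dx_i ∧ dx_j.
Expand each term, using dx_k ∧ dx_i ∧ dx_j = sgn(permutation) dx_{(a)} ∧ dx_{(b)} ∧ dx_{(c)} with (a < b < c) sorted:
  d(2*w*(-w - x)) includes (∂/∂x)(2*w*(-w - x)) dx = (-2*w) dx, which multiplied by dy ∧ dz gives (-2*w) dx ∧ dy ∧ dz
  d(2*w*(-w - x)) includes (∂/∂w)(2*w*(-w - x)) dw = (-4*w - 2*x) dw, which multiplied by dy ∧ dz gives (-4*w - 2*x) dy ∧ dz ∧ dw
  d(-2*x^2 - 3*y*z) includes (∂/∂x)(-2*x^2 - 3*y*z) dx = (-4*x) dx, which multiplied by dy ∧ dw gives (-4*x) dx ∧ dy ∧ dw
  d(-2*x^2 - 3*y*z) includes (∂/∂z)(-2*x^2 - 3*y*z) dz = (-3*y) dz, which multiplied by dy ∧ dw gives (3*y) dy ∧ dz ∧ dw
  d(-3*w*x + y*z) includes (∂/∂x)(-3*w*x + y*z) dx = (-3*w) dx, which multiplied by dz ∧ dw gives (-3*w) dx ∧ dz ∧ dw
  d(-3*w*x + y*z) includes (∂/∂y)(-3*w*x + y*z) dy = (z) dy, which multiplied by dz ∧ dw gives (z) dy ∧ dz ∧ dw
Collecting like 3-forms: d(omega) = (-2*w) dx ∧ dy ∧ dz + (-4*w - 2*x + 3*y + z) dy ∧ dz ∧ dw + (-4*x) dx ∧ dy ∧ dw + (-3*w) dx ∧ dz ∧ dw.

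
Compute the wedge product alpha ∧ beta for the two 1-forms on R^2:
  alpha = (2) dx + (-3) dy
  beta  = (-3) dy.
alpha ∧ beta = (-6) dx ∧ dy

Distribute the wedge, using dx_i ∧ dx_j = -dx_j ∧ dx_i and dx_i ∧ dx_i = 0. For each pair (i, j) with i < j, the coefficient of dx_i ∧ dx_j in alpha ∧ beta is (alpha_i * beta_j - alpha_j * beta_i). Collecting: alpha ∧ beta = (-6) dx ∧ dy.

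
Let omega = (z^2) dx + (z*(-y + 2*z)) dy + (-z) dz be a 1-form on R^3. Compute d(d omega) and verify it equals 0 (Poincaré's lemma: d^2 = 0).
d(d omega) = 0

Step 1: d omega = sum_{i<j} (∂f_j/∂x_i - ∂f_i/∂x_j) dx_i ∧ dx_j:
  coeff of dx ∧ dy: 0
  coeff of dx ∧ dz: -2*z
  coeff of dy ∧ dz: y - 4*z
Step 2: Apply d again to each 2-form coefficient. The only possible 3-form in R^3 is dx ∧ dy ∧ dz, with coefficient
  ∂(coeff of dy∧dz)/∂x - ∂(coeff of dx∧dz)/∂y + ∂(coeff of dx∧dy)/∂z
  = ∂/∂x (y - 4*z) - ∂/∂y (-2*z) + ∂/∂z (0).
Each of these terms simplifies to sums of mixed partials that cancel in pairs. The result is 0 (by equality of mixed partials for smooth functions — Schwarz / Clairaut).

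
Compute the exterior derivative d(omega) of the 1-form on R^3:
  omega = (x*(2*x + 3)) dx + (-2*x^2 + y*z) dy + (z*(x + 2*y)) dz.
d(omega) = (-4*x) dx ∧ dy + (z) dx ∧ dz + (-y + 2*z) dy ∧ dz

For a 1-form omega = sum_i f_i dx_i, the exterior derivative is
  d(omega) = sum_{i < j} (∂f_j/∂x_i - ∂f_i/∂x_j) dx_i ∧ dx_j.
  coefficient of dx ∧ dy: ∂f_2/∂x - ∂f_1/∂y = ∂(-2*x^2 + y*z)/∂x - ∂(x*(2*x + 3))/∂y = -4*x
  coefficient of dx ∧ dz: ∂f_3/∂x - ∂f_1/∂z = ∂(z*(x + 2*y))/∂x - ∂(x*(2*x + 3))/∂z = z
  coefficient of dy ∧ dz: ∂f_3/∂y - ∂f_2/∂z = ∂(z*(x + 2*y))/∂y - ∂(-2*x^2 + y*z)/∂z = -y + 2*z
Assembling: d(omega) = (-4*x) dx ∧ dy + (z) dx ∧ dz + (-y + 2*z) dy ∧ dz.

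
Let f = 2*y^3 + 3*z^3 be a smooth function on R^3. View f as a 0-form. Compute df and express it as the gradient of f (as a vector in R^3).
df = (0) dx + (6*y^2) dy + (9*z^2) dz; grad f = (0, 6*y^2, 9*z^2)

For a 0-form f, d f = (∂f/∂x) dx + (∂f/∂y) dy + (∂f/∂z) dz. The components of the vector representation are exactly the entries of grad f in Cartesian coordinates:
  ∂f/∂x = 0
  ∂f/∂y = 6*y^2
  ∂f/∂z = 9*z^2.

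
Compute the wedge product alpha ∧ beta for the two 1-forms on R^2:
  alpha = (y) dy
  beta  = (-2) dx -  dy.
alpha ∧ beta = (2*y) dx ∧ dy

Distribute the wedge, using dx_i ∧ dx_j = -dx_j ∧ dx_i and dx_i ∧ dx_i = 0. For each pair (i, j) with i < j, the coefficient of dx_i ∧ dx_j in alpha ∧ beta is (alpha_i * beta_j - alpha_j * beta_i). Collecting: alpha ∧ beta = (2*y) dx ∧ dy.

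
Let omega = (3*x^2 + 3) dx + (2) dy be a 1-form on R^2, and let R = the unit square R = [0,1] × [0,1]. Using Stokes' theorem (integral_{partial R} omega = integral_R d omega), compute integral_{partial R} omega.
integral_(partial R) omega = 0

Stokes: integral_partial_R omega = integral_R d omega with d omega = (∂Q/∂x - ∂P/∂y) dx ∧ dy.
  ∂Q/∂x = 0
  ∂P/∂y = 0
  integrand = ∂Q/∂x - ∂P/∂y = 0.
Integrating over R: integral_0^1 integral_0^1 (0) dx dy = 0.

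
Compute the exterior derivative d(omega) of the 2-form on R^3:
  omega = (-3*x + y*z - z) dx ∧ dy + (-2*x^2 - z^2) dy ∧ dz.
d(omega) = (-4*x + y - 1) dx ∧ dy ∧ dz

For a 2-form omega = sum_{i<j} g_{ij} dx_i ∧ dx_j, the exterior derivative is
  d(omega) = sum_{i<j} d(g_{ij}) ∧ dx_i ∧ dx_j = sum_{i<j, k} (∂g_{ij}/∂x_k) dx_k ∧ dx_i ∧ dx_j.
Expand each term, using dx_k ∧ dx_i ∧ dx_j = sgn(permutation) dx_{(a)} ∧ dx_{(b)} ∧ dx_{(c)} with (a < b < c) sorted:
  d(-3*x + y*z - z) includes (∂/∂z)(-3*x + y*z - z) dz = (y - 1) dz, which multiplied by dx ∧ dy gives (y - 1) dx ∧ dy ∧ dz
  d(-2*x^2 - z^2) includes (∂/∂x)(-2*x^2 - z^2) dx = (-4*x) dx, which multiplied by dy ∧ dz gives (-4*x) dx ∧ dy ∧ dz
Collecting like 3-forms: d(omega) = (-4*x + y - 1) dx ∧ dy ∧ dz.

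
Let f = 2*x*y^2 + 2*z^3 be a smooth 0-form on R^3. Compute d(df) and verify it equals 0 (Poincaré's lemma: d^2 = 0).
d(df) = 0

Step 1: df = sum_i (∂f/∂x_i) dx_i = (2*y^2) dx + (4*x*y) dy + (6*z^2) dz.
Step 2: Apply d again. Using the 1-form formula, the coefficient of dx ∧ dy in d(df) is ∂^2 f/∂x ∂y - ∂^2 f/∂y ∂x = (4*y) - (4*y) = 0 (equality of mixed partials for smooth f).
Similarly for dx ∧ dz and dy ∧ dz — all coefficients vanish. So d(df) = 0.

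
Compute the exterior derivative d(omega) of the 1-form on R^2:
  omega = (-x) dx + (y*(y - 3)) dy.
d(omega) = 0

For a 1-form omega = sum_i f_i dx_i, the exterior derivative is
  d(omega) = sum_{i < j} (∂f_j/∂x_i - ∂f_i/∂x_j) dx_i ∧ dx_j.

Assembling: d(omega) = 0.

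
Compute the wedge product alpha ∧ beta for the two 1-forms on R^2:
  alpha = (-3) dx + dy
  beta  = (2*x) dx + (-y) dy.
alpha ∧ beta = (-2*x + 3*y) dx ∧ dy

Distribute the wedge, using dx_i ∧ dx_j = -dx_j ∧ dx_i and dx_i ∧ dx_i = 0. For each pair (i, j) with i < j, the coefficient of dx_i ∧ dx_j in alpha ∧ beta is (alpha_i * beta_j - alpha_j * beta_i). Collecting: alpha ∧ beta = (-2*x + 3*y) dx ∧ dy.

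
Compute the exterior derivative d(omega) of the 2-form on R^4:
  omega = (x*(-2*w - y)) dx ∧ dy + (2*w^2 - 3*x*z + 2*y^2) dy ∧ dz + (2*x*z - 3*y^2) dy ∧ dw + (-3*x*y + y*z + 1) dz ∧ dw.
d(omega) = (-2*x + 2*z) dx ∧ dy ∧ dw + (-3*z) dx ∧ dy ∧ dz + (4*w - 5*x + z) dy ∧ dz ∧ dw + (-3*y) dx ∧ dz ∧ dw

For a 2-form omega = sum_{i<j} g_{ij} dx_i ∧ dx_j, the exterior derivative is
  d(omega) = sum_{i<j} d(g_{ij}) ∧ dx_i ∧ dx_j = sum_{i<j, k} (∂g_{ij}/∂x_k) dx_k ∧ dx_i ∧ dx_j.
Expand each term, using dx_k ∧ dx_i ∧ dx_j = sgn(permutation) dx_{(a)} ∧ dx_{(b)} ∧ dx_{(c)} with (a < b < c) sorted:
  d(x*(-2*w - y)) includes (∂/∂w)(x*(-2*w - y)) dw = (-2*x) dw, which multiplied by dx ∧ dy gives (-2*x) dx ∧ dy ∧ dw
  d(2*w^2 - 3*x*z + 2*y^2) includes (∂/∂x)(2*w^2 - 3*x*z + 2*y^2) dx = (-3*z) dx, which multiplied by dy ∧ dz gives (-3*z) dx ∧ dy ∧ dz
  d(2*w^2 - 3*x*z + 2*y^2) includes (∂/∂w)(2*w^2 - 3*x*z + 2*y^2) dw = (4*w) dw, which multiplied by dy ∧ dz gives (4*w) dy ∧ dz ∧ dw
  d(2*x*z - 3*y^2) includes (∂/∂x)(2*x*z - 3*y^2) dx = (2*z) dx, which multiplied by dy ∧ dw gives (2*z) dx ∧ dy ∧ dw
  d(2*x*z - 3*y^2) includes (∂/∂z)(2*x*z - 3*y^2) dz = (2*x) dz, which multiplied by dy ∧ dw gives (-2*x) dy ∧ dz ∧ dw
  d(-3*x*y + y*z + 1) includes (∂/∂x)(-3*x*y + y*z + 1) dx = (-3*y) dx, which multiplied by dz ∧ dw gives (-3*y) dx ∧ dz ∧ dw
  d(-3*x*y + y*z + 1) includes (∂/∂y)(-3*x*y + y*z + 1) dy = (-3*x + z) dy, which multiplied by dz ∧ dw gives (-3*x + z) dy ∧ dz ∧ dw
Collecting like 3-forms: d(omega) = (-2*x + 2*z) dx ∧ dy ∧ dw + (-3*z) dx ∧ dy ∧ dz + (4*w - 5*x + z) dy ∧ dz ∧ dw + (-3*y) dx ∧ dz ∧ dw.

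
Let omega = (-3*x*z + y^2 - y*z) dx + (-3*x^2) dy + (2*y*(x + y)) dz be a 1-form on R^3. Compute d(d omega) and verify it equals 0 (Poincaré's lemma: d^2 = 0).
d(d omega) = 0

Step 1: d omega = sum_{i<j} (∂f_j/∂x_i - ∂f_i/∂x_j) dx_i ∧ dx_j:
  coeff of dx ∧ dy: -6*x - 2*y + z
  coeff of dx ∧ dz: 3*x + 3*y
  coeff of dy ∧ dz: 2*x + 4*y
Step 2: Apply d again to each 2-form coefficient. The only possible 3-form in R^3 is dx ∧ dy ∧ dz, with coefficient
  ∂(coeff of dy∧dz)/∂x - ∂(coeff of dx∧dz)/∂y + ∂(coeff of dx∧dy)/∂z
  = ∂/∂x (2*x + 4*y) - ∂/∂y (3*x + 3*y) + ∂/∂z (-6*x - 2*y + z).
Each of these terms simplifies to sums of mixed partials that cancel in pairs. The result is 0 (by equality of mixed partials for smooth functions — Schwarz / Clairaut).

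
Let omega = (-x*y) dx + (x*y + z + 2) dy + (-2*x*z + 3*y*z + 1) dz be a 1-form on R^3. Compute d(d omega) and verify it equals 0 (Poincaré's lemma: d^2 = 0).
d(d omega) = 0

Step 1: d omega = sum_{i<j} (∂f_j/∂x_i - ∂f_i/∂x_j) dx_i ∧ dx_j:
  coeff of dx ∧ dy: x + y
  coeff of dx ∧ dz: -2*z
  coeff of dy ∧ dz: 3*z - 1
Step 2: Apply d again to each 2-form coefficient. The only possible 3-form in R^3 is dx ∧ dy ∧ dz, with coefficient
  ∂(coeff of dy∧dz)/∂x - ∂(coeff of dx∧dz)/∂y + ∂(coeff of dx∧dy)/∂z
  = ∂/∂x (3*z - 1) - ∂/∂y (-2*z) + ∂/∂z (x + y).
Each of these terms simplifies to sums of mixed partials that cancel in pairs. The result is 0 (by equality of mixed partials for smooth functions — Schwarz / Clairaut).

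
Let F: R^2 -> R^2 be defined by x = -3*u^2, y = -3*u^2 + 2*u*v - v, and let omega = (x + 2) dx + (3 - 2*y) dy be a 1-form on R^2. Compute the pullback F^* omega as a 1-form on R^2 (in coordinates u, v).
F^* omega = (-18*u^3 + 36*u^2*v - 8*u*v^2 - 12*u*v - 30*u + 4*v^2 + 6*v) du + (12*u^3 - 8*u^2*v - 6*u^2 + 8*u*v + 6*u - 2*v - 3) dv

Using F^*(f dg) = (f ∘ F) d(g ∘ F), substitute each coordinate x_i by F_i(u, v) in f_i, and replace dx_i by d F_i = (∂F_i/∂u) du + (∂F_i/∂v) dv.
  For the x component: f_1(F) = 2 - 3*u^2; d F_1 = (-6*u) du + (0) dv
  For the y component: f_2(F) = 6*u^2 - 4*u*v + 2*v + 3; d F_2 = (-6*u + 2*v) du + (2*u - 1) dv
Combining and collecting du, dv coefficients:
  coeff of du: -18*u^3 + 36*u^2*v - 8*u*v^2 - 12*u*v - 30*u + 4*v^2 + 6*v
  coeff of dv: 12*u^3 - 8*u^2*v - 6*u^2 + 8*u*v + 6*u - 2*v - 3
F^* omega = (-18*u^3 + 36*u^2*v - 8*u*v^2 - 12*u*v - 30*u + 4*v^2 + 6*v) du + (12*u^3 - 8*u^2*v - 6*u^2 + 8*u*v + 6*u - 2*v - 3) dv.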